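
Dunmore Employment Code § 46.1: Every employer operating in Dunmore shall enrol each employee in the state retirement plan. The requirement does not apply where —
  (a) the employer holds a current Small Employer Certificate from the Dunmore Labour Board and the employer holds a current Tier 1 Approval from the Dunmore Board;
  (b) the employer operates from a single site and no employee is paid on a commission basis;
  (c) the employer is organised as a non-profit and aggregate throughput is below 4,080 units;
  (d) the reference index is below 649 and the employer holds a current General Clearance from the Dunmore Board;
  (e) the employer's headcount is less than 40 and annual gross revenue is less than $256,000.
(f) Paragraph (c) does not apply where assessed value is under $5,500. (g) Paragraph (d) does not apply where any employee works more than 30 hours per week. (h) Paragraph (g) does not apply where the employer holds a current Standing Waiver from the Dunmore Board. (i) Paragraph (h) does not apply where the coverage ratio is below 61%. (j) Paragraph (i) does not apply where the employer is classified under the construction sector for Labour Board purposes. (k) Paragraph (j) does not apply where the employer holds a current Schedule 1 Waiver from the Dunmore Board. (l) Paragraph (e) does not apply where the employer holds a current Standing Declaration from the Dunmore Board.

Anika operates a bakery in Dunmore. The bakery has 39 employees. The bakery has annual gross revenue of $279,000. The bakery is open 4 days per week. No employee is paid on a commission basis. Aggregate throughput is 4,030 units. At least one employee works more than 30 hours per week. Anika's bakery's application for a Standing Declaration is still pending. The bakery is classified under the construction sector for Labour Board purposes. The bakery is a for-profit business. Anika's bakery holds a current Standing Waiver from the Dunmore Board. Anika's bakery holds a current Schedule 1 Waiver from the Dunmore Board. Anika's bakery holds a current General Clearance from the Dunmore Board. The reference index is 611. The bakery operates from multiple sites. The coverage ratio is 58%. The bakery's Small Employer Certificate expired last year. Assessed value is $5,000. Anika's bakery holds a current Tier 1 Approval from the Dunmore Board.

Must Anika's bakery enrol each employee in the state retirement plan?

Yes — Anika's bakery must enrol each employee in the state retirement plan.

Exception (a) fails — the Small Employer Certificate has expired.
Exception (b) does not apply: the employer operates from multiple sites.
Exception (c) does not apply: the employer is for-profit.
All of (d)'s requirements are met (the reference index is 611, below the 649 limit; a current General Clearance is held). But applying paragraphs (g)–(k): (g) applies — at least one employee exceeds 30 hours/week. (h) applies (a current Standing Waiver is held), but is overridden by (i): (i) operates against (h): the coverage ratio is 58%, below the 61% limit. (j) is engaged (the bakery is classified under the construction sector), but is set aside by (k): (k) applies — a current Schedule 1 Waiver is held. So (d) is unavailable.
Exception (e) does not apply: annual gross revenue is $279,000, not less than $256,000.
No exception displaces § 46.1.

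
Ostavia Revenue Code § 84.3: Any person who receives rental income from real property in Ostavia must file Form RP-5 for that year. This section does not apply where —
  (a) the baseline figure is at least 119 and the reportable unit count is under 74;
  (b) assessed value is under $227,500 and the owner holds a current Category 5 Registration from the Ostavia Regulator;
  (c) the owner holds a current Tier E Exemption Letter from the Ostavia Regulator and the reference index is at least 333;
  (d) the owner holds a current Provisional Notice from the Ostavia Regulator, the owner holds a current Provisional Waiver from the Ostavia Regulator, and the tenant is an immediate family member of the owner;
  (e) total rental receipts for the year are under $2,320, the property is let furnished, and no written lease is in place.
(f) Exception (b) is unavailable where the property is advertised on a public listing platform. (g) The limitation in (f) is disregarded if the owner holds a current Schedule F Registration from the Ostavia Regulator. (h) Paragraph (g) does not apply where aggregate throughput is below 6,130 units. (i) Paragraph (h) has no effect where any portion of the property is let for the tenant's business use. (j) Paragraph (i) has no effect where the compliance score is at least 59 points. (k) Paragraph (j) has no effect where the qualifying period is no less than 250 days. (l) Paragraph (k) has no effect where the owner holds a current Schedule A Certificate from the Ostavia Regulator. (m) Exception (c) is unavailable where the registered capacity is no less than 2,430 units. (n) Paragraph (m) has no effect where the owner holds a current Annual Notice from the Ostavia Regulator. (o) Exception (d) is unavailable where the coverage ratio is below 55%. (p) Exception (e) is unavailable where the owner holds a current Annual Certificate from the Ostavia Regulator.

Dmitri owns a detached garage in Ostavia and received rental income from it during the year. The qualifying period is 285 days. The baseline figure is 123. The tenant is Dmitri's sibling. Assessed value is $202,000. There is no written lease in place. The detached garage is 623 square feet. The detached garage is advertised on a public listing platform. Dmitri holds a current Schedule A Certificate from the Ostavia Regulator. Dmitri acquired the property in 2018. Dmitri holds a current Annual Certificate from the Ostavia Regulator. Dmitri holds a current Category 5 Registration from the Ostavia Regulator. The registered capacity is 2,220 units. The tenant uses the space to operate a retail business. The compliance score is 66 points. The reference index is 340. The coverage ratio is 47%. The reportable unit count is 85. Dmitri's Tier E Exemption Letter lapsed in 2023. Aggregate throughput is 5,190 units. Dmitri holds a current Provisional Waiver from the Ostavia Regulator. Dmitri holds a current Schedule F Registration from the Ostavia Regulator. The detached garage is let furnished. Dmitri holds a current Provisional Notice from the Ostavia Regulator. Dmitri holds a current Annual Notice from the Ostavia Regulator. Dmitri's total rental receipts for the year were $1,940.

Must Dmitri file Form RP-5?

Exception (a) does not apply: the reportable unit count is 85, not under 74.
Exception (b): assessed value is $202,000, under the $227,500 limit; a current Category 5 Registration is held — every condition holds. But: (f) operates against (b): the property is publicly advertised. (g) would limit (f) — a current Schedule F Registration is held — but (h) sets (g) aside: (h) operates against (g): aggregate throughput is 5,190 units, below the 6,130 units limit. (i) would limit (h) — the space is let for business use — but (j) sets (i) aside: (j) operates against (i): the compliance score is 66 points, meeting the 59 points threshold. (k) would limit (j) — the qualifying period is 285 days, meeting the 250 days threshold — but (l) sets (k) aside: (l) is triggered — a current Schedule A Certificate is held. So (b) is unavailable.
Exception (c) fails — there is no Tier E Exemption Letter in force.
Exception (d)'s conditions are all satisfied: a current Provisional Notice is held; a current Provisional Waiver is held; the tenant is an immediate family member. Turning to paragraph (o): (o) operates against (d): the coverage ratio is 47%, below the 55% limit. (d) is therefore removed.
Exception (e) is satisfied on its face — total rental receipts for the year are $1,940, under the $2,320 limit; the property is let furnished; there is no written lease. However, paragraph (p) must be considered: (p) operates against (e): a current Annual Certificate is held. Exception (e) does not apply.
No exception is made out. Dmitri falls within the general rule.

Yes — Dmitri must file Form RP-5.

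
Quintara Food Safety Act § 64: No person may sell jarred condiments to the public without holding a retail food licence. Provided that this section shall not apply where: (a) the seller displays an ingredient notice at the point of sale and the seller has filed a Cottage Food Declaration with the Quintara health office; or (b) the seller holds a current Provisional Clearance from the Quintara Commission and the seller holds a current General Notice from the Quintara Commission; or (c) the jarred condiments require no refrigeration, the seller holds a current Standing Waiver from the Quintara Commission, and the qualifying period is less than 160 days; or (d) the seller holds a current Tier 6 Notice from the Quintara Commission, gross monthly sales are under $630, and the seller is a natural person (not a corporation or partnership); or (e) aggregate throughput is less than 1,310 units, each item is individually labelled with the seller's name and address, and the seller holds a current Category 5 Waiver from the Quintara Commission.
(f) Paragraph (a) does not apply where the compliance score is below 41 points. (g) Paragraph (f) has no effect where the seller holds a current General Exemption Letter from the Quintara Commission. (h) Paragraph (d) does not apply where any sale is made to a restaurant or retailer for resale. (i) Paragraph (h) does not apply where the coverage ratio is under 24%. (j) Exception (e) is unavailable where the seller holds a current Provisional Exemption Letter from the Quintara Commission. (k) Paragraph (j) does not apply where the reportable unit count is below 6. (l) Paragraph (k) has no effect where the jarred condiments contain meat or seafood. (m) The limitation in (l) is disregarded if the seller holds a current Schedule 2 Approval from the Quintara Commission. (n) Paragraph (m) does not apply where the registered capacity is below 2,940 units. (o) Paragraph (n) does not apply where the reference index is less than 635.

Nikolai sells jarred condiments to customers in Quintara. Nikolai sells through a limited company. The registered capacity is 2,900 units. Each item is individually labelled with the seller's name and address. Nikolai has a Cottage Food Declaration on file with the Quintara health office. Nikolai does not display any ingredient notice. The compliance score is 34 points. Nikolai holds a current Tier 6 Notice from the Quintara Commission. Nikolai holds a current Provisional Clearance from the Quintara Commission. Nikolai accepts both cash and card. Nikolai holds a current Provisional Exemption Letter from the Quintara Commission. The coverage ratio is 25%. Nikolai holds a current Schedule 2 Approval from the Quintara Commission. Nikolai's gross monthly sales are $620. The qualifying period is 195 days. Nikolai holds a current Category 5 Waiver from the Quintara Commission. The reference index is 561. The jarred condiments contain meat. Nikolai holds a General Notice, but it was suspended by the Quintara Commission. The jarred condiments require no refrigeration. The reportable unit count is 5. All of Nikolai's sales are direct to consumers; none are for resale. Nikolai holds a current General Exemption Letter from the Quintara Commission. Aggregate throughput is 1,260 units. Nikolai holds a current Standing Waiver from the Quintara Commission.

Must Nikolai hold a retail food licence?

Exception (a) requires that the seller displays an ingredient notice at the point of sale; but no ingredient notice is displayed, so (a) is unavailable.
Exception (b) requires that the seller holds a current General Notice from the Quintara Commission; but there is no General Notice in force, so (b) is unavailable.
Exception (c) requires that the qualifying period is less than 160 days; but the qualifying period is 195 days, not less than 160 days, so (c) is unavailable.
Exception (d) requires that the seller is a natural person (not a corporation or partnership); but the seller operates through a limited company, so (d) is unavailable.
Exception (e)'s conditions are all satisfied: aggregate throughput is 1,260 units, less than the 1,310 units limit; items are individually labelled; a current Category 5 Waiver is held. Applying paragraphs (j)–(o): (j) would limit (e) — a current Provisional Exemption Letter is held — but (k) sets (j) aside: (k) is engaged — the reportable unit count is 5, below the 6 limit. (l) is triggered (the jarred condiments contain meat), but is displaced by (m): (m) operates against (l): a current Schedule 2 Approval is held. (n) applies (the registered capacity is 2,900 units, below the 2,940 units limit), but yields to (o): (o) operates against (n): the reference index is 561, less than the 635 limit. So (e) applies.

No — exception (e) applies; Nikolai is not required to hold a retail food licence.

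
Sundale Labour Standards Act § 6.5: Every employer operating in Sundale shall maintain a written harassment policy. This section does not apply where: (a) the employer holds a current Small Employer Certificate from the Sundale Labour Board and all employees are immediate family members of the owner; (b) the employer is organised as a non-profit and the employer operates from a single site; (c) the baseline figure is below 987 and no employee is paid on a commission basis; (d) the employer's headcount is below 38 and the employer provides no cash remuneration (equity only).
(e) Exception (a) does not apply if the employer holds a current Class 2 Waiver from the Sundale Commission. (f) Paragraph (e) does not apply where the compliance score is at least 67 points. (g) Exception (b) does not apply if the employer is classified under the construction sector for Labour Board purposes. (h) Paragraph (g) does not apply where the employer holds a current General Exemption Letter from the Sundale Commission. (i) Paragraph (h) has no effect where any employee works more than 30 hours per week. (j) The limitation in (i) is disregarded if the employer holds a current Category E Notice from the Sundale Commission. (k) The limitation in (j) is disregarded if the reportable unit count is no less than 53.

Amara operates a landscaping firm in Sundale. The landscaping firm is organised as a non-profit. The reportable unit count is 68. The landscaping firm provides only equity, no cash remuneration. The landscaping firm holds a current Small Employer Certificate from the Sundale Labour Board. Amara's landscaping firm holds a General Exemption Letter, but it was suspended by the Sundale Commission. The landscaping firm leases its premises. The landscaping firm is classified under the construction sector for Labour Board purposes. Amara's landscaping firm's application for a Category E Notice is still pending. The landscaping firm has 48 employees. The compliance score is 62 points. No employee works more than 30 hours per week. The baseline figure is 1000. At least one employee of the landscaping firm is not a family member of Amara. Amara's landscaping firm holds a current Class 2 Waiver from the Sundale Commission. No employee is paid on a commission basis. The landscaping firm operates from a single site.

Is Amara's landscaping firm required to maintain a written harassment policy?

Exception (a) fails — at least one employee is not a family member.
All of (b)'s requirements are met (the employer is a non-profit; the employer operates from a single site). However, paragraphs (g)–(k) must be considered: (g) operates against (b): the landscaping firm is classified under the construction sector. (h) is not triggered (there is no General Exemption Letter in force), so (g) stands. So (b) is unavailable.
Exception (c) fails — the baseline figure is 1,000, not below 987.
Exception (d) fails — the employer's headcount is 48, not below 38.
None of the exceptions is available; § 6.5 applies in full.

Yes — Amara's landscaping firm must maintain a written harassment policy.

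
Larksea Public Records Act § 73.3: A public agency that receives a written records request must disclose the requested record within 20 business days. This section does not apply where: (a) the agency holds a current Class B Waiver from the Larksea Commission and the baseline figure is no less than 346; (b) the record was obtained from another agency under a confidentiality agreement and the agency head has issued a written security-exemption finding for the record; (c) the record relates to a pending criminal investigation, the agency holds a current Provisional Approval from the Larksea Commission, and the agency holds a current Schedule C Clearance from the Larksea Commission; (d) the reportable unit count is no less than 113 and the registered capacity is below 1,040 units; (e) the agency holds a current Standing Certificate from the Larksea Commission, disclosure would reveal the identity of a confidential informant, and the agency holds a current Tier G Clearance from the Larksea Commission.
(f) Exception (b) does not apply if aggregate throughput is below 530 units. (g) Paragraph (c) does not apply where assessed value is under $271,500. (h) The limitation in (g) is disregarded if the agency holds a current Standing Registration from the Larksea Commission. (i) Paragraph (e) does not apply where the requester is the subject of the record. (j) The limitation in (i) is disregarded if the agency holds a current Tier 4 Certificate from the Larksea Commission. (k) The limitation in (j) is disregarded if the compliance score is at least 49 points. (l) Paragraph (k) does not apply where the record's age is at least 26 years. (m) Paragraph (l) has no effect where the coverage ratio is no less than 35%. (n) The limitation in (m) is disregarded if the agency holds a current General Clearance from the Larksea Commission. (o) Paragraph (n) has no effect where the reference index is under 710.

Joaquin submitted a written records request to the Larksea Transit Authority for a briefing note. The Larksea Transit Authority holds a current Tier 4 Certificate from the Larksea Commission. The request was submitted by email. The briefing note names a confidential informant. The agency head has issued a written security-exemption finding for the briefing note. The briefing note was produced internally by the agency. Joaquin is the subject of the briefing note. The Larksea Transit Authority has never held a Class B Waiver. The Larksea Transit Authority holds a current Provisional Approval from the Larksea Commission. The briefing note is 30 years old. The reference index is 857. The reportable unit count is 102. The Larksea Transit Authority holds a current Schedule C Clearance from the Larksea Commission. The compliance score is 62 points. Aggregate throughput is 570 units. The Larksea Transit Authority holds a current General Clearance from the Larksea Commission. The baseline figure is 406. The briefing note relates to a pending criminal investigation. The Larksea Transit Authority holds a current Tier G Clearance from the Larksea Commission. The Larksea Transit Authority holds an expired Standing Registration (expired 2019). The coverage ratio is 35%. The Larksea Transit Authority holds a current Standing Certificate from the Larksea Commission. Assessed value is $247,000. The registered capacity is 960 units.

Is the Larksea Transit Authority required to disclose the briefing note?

Exception (a) does not apply: there is no Class B Waiver in force.
Exception (b) requires that the record was obtained from another agency under a confidentiality agreement; but the briefing note was produced internally, so (b) is unavailable.
Exception (c): the briefing note relates to a pending investigation; a current Provisional Approval is held; a current Schedule C Clearance is held — every condition holds. However, paragraphs (g)–(h) must be considered: (g) operates against (c): assessed value is $247,000, under the $271,500 limit. (h), which would lift (g), is not triggered — there is no Standing Registration in force. (c) is therefore removed.
Exception (d) requires that the reportable unit count is no less than 113; but the reportable unit count is 102, short of 113, so (d) is unavailable.
Exception (e) is satisfied on its face — a current Standing Certificate is held; the briefing note names a confidential informant; a current Tier G Clearance is held. Under paragraphs (i)–(o): (i) would limit (e) — Joaquin is the subject of the briefing note — but (j) sets (i) aside: (j) is engaged — a current Tier 4 Certificate is held. (k) is triggered (the compliance score is 62 points, meeting the 49 points threshold), but is overridden by (l): (l) operates against (k): the record's age is 30 years, meeting the 26 years threshold. (m) operates (the coverage ratio is 35%, meeting the 35% threshold), but is displaced by (n): (n) is engaged — a current General Clearance is held. (o), which would lift (n), is not engaged — the reference index is 857, not under 710. (e) remains available.

No — exception (e) applies; the Larksea Transit Authority is not required to disclose the briefing note.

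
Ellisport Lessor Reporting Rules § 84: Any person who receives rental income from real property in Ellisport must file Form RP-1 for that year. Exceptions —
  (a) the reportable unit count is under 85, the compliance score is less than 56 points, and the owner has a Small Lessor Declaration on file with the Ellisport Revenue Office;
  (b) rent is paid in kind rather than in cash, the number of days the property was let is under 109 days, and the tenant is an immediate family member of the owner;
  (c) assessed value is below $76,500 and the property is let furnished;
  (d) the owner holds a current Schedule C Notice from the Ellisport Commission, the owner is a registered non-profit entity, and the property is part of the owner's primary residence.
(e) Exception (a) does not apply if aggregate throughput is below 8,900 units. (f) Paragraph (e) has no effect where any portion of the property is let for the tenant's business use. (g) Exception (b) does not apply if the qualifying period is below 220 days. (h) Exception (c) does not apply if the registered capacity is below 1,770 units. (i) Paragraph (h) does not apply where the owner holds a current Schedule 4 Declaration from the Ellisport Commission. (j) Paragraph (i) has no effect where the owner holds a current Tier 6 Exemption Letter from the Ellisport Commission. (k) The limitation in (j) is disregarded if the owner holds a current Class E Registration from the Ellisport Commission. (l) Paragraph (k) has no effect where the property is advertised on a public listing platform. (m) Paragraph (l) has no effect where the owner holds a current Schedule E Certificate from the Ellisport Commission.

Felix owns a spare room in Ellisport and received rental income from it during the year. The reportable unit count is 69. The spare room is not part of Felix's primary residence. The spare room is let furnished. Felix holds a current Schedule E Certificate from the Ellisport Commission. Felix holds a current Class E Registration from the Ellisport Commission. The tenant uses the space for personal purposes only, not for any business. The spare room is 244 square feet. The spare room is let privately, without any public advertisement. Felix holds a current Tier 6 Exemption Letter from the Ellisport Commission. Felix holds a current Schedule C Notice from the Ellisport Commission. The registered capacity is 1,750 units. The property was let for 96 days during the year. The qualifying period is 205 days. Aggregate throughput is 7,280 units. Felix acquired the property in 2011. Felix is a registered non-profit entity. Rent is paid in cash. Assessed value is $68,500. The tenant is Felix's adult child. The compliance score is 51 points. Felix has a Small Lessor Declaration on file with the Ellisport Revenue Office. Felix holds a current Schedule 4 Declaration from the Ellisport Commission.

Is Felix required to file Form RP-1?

No — exception (c) applies; Felix is not required to file Form RP-1.

Exception (a)'s conditions are all satisfied: the reportable unit count is 69, under the 85 limit; the compliance score is 51 points, less than the 56 points limit; a Small Lessor Declaration is on file. Turning to paragraphs (e)–(f): (e) operates against (a): aggregate throughput is 7,280 units, below the 8,900 units limit. (f), which would lift (e), is inapplicable — the space is used for personal purposes only. (a) is therefore removed.
Exception (b) does not apply: rent is paid in cash.
All of (c)'s requirements are met (assessed value is $68,500, below the $76,500 limit; the property is let furnished). Applying paragraphs (h)–(m): (h) would limit (c) — the registered capacity is 1,750 units, below the 1,770 units limit — but (i) sets (h) aside: (i) applies — a current Schedule 4 Declaration is held. (j) is triggered (a current Tier 6 Exemption Letter is held), but is itself disapplied by (k): (k) is engaged — a current Class E Registration is held. (l), which would lift (k), is not engaged — the property is let privately without advertisement. Exception (c) stands.
Exception (d) fails — the spare room is not part of the primary residence.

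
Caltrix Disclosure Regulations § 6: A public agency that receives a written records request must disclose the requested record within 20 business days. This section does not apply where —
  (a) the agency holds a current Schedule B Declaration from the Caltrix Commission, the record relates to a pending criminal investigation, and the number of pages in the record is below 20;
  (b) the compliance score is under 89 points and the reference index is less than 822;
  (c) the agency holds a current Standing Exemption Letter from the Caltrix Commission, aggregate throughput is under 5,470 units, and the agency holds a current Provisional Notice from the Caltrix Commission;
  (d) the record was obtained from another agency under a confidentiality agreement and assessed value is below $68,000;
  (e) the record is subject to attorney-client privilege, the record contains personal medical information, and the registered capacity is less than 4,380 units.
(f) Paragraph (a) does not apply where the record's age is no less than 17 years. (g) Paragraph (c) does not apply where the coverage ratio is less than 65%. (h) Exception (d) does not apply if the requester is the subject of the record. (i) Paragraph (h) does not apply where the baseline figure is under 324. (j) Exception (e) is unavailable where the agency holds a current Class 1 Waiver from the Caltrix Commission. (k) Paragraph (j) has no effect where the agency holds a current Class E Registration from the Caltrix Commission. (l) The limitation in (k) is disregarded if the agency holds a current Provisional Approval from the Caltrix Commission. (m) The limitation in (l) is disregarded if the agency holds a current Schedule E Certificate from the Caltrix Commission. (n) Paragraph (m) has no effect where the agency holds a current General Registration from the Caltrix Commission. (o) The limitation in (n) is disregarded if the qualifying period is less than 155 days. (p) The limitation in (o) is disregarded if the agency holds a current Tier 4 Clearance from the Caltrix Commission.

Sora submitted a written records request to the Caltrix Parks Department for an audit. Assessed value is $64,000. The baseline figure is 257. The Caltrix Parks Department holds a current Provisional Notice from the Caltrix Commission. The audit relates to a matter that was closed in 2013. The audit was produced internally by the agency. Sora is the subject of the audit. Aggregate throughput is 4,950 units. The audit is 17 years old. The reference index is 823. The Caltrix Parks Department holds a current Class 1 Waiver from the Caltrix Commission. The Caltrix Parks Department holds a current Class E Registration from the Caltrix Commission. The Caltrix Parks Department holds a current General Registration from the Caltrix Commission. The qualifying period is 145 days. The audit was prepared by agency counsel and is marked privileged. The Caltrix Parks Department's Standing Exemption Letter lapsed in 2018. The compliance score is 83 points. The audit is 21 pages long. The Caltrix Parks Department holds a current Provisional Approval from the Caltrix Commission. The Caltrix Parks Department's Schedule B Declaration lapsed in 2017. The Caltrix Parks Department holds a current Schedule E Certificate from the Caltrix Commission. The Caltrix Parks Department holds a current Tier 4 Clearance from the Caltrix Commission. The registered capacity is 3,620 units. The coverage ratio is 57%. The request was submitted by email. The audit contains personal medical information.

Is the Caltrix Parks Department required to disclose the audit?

Yes — the Caltrix Parks Department must disclose the audit.

Exception (a) requires that the agency holds a current Schedule B Declaration from the Caltrix Commission; but the Schedule B Declaration is not current, so (a) is unavailable.
Exception (b) does not apply: the reference index is 823, not less than 822.
Exception (c) requires that the agency holds a current Standing Exemption Letter from the Caltrix Commission; but no current Standing Exemption Letter is held, so (c) is unavailable.
Exception (d) fails — the audit was produced internally.
All of (e)'s requirements are met (the audit is privileged; the audit contains personal medical information; the registered capacity is 3,620 units, less than the 4,380 units limit). Turning to paragraphs (j)–(p): (j) is engaged — a current Class 1 Waiver is held. (k) operates (a current Class E Registration is held), but is set aside by (l): (l) operates against (k): a current Provisional Approval is held. (m) operates (a current Schedule E Certificate is held), but is overridden by (n): (n) operates against (m): a current General Registration is held. (o) would limit (n) — the qualifying period is 145 days, less than the 155 days limit — but (p) sets (o) aside: (p) is engaged — a current Tier 4 Clearance is held. So (e) is unavailable.
No exception applies. The general rule governs.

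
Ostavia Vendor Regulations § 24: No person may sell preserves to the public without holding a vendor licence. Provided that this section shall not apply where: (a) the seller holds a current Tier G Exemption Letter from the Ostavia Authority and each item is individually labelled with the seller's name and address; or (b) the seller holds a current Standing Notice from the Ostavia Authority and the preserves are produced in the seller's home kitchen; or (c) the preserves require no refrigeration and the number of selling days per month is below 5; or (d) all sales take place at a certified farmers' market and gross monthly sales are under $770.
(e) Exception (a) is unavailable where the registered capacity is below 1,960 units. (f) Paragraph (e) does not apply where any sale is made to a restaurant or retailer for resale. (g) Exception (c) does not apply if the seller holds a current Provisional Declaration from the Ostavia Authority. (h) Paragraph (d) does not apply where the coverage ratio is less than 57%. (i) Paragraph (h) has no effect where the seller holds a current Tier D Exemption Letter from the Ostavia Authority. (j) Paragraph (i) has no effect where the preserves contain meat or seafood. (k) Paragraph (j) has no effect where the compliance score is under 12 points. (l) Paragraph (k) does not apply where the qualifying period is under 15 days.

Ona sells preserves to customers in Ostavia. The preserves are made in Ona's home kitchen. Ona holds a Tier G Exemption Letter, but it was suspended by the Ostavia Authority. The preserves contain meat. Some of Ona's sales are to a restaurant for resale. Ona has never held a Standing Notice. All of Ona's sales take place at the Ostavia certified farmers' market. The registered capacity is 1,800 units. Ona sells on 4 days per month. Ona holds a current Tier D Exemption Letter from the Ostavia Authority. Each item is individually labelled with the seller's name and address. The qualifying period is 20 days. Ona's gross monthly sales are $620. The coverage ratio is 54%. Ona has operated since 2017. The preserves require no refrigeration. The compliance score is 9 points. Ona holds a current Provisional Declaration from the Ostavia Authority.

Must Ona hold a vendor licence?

Exception (a) fails — no current Tier G Exemption Letter is held.
Exception (b) fails — the Standing Notice is not current.
Exception (c): the preserves are shelf-stable; the number of selling days per month is 4, below the 5 limit — every condition holds. Turning to paragraph (g): (g) operates against (c): a current Provisional Declaration is held. (c) is therefore removed.
All of (d)'s requirements are met (all sales are at a certified farmers' market; gross monthly sales are $620, under the $770 limit). Under paragraphs (h)–(l): (h) would limit (d) — the coverage ratio is 54%, less than the 57% limit — but (i) sets (h) aside: (i) applies — a current Tier D Exemption Letter is held. (j) is engaged (the preserves contain meat), but is overridden by (k): (k) applies — the compliance score is 9 points, under the 12 points limit. (l) is inapplicable (the qualifying period is 20 days, not under 15 days), so (k) stands. Exception (d) stands.

No — exception (d) applies; Ona is not required to hold a vendor licence.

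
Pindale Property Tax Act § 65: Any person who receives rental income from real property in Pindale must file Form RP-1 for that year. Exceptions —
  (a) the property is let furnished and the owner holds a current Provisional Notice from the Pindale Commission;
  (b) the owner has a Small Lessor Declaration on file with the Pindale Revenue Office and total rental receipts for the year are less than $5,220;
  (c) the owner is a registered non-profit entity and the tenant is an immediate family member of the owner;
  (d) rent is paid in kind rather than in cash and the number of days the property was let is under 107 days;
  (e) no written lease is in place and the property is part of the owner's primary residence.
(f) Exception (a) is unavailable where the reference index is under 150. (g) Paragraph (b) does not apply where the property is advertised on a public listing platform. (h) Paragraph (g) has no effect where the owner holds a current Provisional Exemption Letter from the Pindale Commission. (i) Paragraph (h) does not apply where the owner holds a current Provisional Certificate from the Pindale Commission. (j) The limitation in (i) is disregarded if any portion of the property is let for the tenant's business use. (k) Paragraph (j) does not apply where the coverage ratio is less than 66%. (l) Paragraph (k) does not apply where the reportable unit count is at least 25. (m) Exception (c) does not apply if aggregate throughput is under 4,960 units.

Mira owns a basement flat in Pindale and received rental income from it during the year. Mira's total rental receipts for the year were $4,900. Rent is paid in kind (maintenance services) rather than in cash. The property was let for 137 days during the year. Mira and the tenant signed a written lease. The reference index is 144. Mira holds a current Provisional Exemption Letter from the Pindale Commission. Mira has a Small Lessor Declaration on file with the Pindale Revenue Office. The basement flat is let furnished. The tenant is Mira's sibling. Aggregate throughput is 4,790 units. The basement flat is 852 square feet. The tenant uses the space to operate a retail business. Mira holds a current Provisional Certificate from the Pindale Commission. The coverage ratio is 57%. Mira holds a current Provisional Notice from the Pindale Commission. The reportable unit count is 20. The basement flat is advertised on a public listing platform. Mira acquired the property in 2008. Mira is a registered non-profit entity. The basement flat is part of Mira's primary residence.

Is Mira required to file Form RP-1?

Exception (a) is satisfied on its face — the property is let furnished; a current Provisional Notice is held. But applying paragraph (f): (f) applies — the reference index is 144, under the 150 limit. (a) is therefore removed.
All of (b)'s requirements are met (a Small Lessor Declaration is on file; total rental receipts for the year are $4,900, less than the $5,220 limit). Turning to paragraphs (g)–(l): (g) applies — the property is publicly advertised. (h) would limit (g) — a current Provisional Exemption Letter is held — but (i) sets (h) aside: (i) operates — a current Provisional Certificate is held. (j) would limit (i) — the space is let for business use — but (k) sets (j) aside: (k) is triggered — the coverage ratio is 57%, less than the 66% limit. (l), which would lift (k), is not engaged — the reportable unit count is 20, short of 25. So (b) is unavailable.
Exception (c) is satisfied on its face — Mira is a registered non-profit; the tenant is an immediate family member. But applying paragraph (m): (m) operates — aggregate throughput is 4,790 units, under the 4,960 units limit. Exception (c) does not apply.
Exception (d) requires that the number of days the property was let is under 107 days; but the number of days the property was let is 137 days, not under 107 days, so (d) is unavailable.
Exception (e) does not apply: a written lease is in place.
No exception displaces § 65.

Yes — Mira must file Form RP-1.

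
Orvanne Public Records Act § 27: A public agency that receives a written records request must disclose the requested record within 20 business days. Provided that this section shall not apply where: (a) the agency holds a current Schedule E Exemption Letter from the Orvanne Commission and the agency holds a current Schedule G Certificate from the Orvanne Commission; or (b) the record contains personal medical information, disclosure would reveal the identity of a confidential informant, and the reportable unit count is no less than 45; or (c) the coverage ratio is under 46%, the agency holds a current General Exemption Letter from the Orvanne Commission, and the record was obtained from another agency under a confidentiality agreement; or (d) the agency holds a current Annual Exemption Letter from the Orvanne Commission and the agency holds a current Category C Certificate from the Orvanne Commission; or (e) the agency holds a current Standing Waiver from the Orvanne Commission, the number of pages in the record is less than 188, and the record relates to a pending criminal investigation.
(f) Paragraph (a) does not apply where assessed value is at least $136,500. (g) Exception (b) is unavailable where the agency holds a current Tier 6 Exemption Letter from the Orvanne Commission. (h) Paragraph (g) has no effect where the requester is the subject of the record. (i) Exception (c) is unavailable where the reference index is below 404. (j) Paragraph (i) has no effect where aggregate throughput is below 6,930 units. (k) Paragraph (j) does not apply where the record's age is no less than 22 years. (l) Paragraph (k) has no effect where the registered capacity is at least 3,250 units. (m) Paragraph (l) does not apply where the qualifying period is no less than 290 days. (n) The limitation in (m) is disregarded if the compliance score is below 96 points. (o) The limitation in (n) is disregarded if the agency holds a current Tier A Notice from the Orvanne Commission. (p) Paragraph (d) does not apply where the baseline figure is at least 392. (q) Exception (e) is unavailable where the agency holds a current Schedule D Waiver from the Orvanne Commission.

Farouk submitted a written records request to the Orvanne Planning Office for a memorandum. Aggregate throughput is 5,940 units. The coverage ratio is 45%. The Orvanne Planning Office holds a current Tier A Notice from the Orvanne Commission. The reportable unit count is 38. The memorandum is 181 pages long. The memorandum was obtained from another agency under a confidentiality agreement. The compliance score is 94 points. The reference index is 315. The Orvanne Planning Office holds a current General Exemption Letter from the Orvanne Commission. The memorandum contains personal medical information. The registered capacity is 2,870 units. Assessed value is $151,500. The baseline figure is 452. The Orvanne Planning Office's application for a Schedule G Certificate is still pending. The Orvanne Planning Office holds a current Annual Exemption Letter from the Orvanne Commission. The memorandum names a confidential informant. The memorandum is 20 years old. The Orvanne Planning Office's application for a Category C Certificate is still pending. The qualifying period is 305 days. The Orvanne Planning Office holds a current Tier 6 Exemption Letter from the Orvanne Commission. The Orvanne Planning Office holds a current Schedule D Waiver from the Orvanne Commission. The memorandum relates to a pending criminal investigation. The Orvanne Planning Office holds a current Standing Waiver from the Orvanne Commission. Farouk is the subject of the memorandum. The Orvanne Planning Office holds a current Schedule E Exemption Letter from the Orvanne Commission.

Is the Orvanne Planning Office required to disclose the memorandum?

No — exception (c) applies; the Orvanne Planning Office is not required to disclose the memorandum.

Exception (a) does not apply: there is no Schedule G Certificate in force.
Exception (b) requires that the reportable unit count is no less than 45; but the reportable unit count is 38, short of 45, so (b) is unavailable.
Exception (c) is satisfied on its face — the coverage ratio is 45%, under the 46% limit; a current General Exemption Letter is held; the memorandum was obtained under a confidentiality agreement. Under paragraphs (i)–(o): (i) is engaged (the reference index is 315, below the 404 limit), but is overridden by (j): (j) operates against (i): aggregate throughput is 5,940 units, below the 6,930 units limit. (k) does not operate here (the record's age is 20 years, short of 22 years), so (j) stands. So (c) applies.
Exception (d) does not apply: there is no Category C Certificate in force.
Exception (e): a current Standing Waiver is held; the number of pages in the record is 181, less than the 188 limit; the memorandum relates to a pending investigation — every condition holds. However, paragraph (q) must be considered: (q) operates against (e): a current Schedule D Waiver is held. (e) is therefore removed.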